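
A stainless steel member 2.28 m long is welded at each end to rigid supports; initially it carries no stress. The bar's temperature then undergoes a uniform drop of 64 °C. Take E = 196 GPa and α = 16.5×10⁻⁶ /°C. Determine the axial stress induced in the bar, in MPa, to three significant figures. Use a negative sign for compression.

Free thermal expansion αLΔT = 16.5e-6 · 2280 · -64 = -2.408 mm.
The walls impose strain ε = −(-2.408)/2280 = 1.0560e-03; σ = Eε = 196000 · 1.0560e-03 = 207 MPa.

207 MPa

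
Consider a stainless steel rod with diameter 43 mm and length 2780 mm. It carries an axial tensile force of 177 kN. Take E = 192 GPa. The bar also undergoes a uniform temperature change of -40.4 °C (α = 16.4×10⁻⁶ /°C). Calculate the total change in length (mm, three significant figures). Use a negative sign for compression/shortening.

-0.0771 mm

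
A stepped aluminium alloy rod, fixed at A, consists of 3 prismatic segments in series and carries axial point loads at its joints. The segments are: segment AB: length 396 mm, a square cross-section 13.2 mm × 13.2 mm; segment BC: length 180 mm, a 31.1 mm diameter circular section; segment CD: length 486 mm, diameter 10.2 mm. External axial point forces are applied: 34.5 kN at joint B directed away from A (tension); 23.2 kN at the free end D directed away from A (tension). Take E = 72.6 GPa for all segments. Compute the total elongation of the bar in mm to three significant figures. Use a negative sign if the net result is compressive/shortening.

Internal axial forces (sectioning from the free end, tension +): N_CD = 23.2 kN, N_BC = 23.2 kN, N_AB = 57.7 kN.
A_AB = 174.2 mm².
A_BC = 759.6 mm².
A_CD = 81.71 mm².
δ_AB = 57700·396/(174.2·72600) = 1.806 mm
δ_BC = 23200·180/(759.6·72600) = 0.07572 mm
δ_CD = 23200·486/(81.71·72600) = 1.901 mm
δ = Σδ_i = 3.783 mm.

3.78 mm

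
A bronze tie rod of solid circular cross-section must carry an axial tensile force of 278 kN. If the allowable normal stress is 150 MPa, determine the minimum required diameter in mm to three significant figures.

48.6 mm

Required area A ≥ P/σ_allow = 278000/150 = 1853 mm².
For a solid circular section, d ≥ √(4A/π) = 48.58 mm.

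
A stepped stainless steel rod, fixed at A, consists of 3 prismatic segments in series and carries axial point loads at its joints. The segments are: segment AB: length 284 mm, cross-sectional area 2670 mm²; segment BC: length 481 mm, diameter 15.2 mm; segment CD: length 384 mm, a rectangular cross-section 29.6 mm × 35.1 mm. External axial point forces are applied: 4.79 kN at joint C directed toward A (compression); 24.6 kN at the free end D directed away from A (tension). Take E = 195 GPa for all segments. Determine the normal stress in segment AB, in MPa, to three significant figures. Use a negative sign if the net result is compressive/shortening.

Internal axial forces (sectioning from the free end, tension +): N_CD = 24.6 kN, N_BC = 19.81 kN, N_AB = 19.81 kN.
σ_AB = N_AB/A_AB = 19810/2670 = 7.419 MPa.

7.42 MPa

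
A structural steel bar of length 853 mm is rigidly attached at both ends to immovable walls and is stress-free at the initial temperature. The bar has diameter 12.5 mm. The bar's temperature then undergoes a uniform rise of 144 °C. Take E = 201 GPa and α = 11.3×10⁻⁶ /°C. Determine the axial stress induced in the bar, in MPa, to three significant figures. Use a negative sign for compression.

-327 MPa

Free thermal expansion αLΔT = 11.3e-6 · 853 · 144 = 1.388 mm.
The walls impose strain ε = −(1.388)/853 = -1.6272e-03; σ = Eε = 201000 · -1.6272e-03 = -327.1 MPa.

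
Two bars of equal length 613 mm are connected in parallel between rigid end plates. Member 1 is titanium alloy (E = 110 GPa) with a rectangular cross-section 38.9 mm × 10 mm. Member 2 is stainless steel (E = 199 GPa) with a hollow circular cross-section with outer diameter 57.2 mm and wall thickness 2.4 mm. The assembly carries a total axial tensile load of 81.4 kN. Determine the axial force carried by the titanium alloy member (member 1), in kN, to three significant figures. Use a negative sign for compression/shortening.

27.9 kN

A_1 = 389 mm².
A_2 = 413.2 mm².
Equal strain + equilibrium ⇒ each member carries load in proportion to AE: A₁E₁ = 42790000 N, A₂E₂ = 82220000 N, ΣAE = 125000000 N.
F₁ = P·A₁E₁/ΣAE = 81400·42790000/125000000 = 27860 N.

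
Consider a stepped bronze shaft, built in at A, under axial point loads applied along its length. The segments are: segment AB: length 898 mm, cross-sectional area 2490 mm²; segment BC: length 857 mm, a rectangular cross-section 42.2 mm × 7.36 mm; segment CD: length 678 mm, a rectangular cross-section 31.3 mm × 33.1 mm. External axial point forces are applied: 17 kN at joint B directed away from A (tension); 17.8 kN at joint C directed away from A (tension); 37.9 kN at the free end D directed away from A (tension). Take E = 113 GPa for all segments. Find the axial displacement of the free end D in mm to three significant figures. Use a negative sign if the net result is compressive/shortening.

1.81 mm

Internal axial forces (sectioning from the free end, tension +): N_CD = 37.9 kN, N_BC = 55.7 kN, N_AB = 72.7 kN.
A_BC = 310.6 mm².
A_CD = 1036 mm².
δ_AB = 72700·898/(2490·113000) = 0.232 mm
δ_BC = 55700·857/(310.6·113000) = 1.36 mm
δ_CD = 37900·678/(1036·113000) = 0.2195 mm
δ = Σδ_i = 1.812 mm.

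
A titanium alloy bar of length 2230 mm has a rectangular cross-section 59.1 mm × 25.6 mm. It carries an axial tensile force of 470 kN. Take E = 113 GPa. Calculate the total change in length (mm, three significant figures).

6.13 mm

A = 1513 mm².
δ_mech = NL/(AE) = 470000·2230/(1513·113000) = 6.131 mm.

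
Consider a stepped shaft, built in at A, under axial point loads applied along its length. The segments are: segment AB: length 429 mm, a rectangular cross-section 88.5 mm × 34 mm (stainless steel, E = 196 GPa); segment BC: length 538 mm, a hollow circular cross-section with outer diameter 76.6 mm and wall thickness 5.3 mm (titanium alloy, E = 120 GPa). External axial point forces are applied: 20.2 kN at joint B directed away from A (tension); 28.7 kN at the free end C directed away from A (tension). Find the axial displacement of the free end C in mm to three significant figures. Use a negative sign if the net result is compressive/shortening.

Internal axial forces (sectioning from the free end, tension +): N_BC = 28.7 kN, N_AB = 48.9 kN.
A_AB = 3009 mm².
A_BC = 1187 mm².
δ_AB = 48900·429/(3009·196000) = 0.03557 mm
δ_BC = 28700·538/(1187·120000) = 0.1084 mm
δ = Σδ_i = 0.144 mm.

0.144 mm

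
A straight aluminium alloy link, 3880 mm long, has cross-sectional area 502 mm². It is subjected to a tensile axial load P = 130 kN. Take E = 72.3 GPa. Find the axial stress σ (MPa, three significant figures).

259 MPa

σ = N/A = 130000/502 = 259 MPa.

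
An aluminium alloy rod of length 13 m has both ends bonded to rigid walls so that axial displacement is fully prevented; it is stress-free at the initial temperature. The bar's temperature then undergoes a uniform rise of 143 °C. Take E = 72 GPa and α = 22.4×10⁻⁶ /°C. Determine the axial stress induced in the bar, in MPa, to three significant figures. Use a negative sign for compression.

-231 MPa

Free thermal expansion αLΔT = 22.4e-6 · 13000 · 143 = 41.64 mm.
The walls impose strain ε = −(41.64)/13000 = -3.2032e-03; σ = Eε = 72000 · -3.2032e-03 = -230.6 MPa.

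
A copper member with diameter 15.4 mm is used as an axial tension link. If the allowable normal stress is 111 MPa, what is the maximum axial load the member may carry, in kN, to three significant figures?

20.7 kN

A = 186.3 mm².
P_max = σ_allow · A = 111 · 186.3 = 20680 N = 20.68 kN.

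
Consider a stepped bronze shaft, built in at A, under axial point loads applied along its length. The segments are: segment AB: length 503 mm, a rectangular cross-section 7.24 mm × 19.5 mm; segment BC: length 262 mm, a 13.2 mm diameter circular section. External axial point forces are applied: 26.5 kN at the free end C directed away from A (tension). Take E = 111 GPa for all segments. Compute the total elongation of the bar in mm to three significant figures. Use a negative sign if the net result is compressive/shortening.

1.31 mm

Internal axial forces (sectioning from the free end, tension +): N_BC = 26.5 kN, N_AB = 26.5 kN.
A_AB = 141.2 mm².
A_BC = 136.8 mm².
δ_AB = 26500·503/(141.2·111000) = 0.8506 mm
δ_BC = 26500·262/(136.8·111000) = 0.4571 mm
δ = Σδ_i = 1.308 mm.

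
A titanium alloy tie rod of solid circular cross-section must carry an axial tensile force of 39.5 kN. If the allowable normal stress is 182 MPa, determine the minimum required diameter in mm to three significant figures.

Required area A ≥ P/σ_allow = 39500/182 = 217 mm².
For a solid circular section, d ≥ √(4A/π) = 16.62 mm.

16.6 mm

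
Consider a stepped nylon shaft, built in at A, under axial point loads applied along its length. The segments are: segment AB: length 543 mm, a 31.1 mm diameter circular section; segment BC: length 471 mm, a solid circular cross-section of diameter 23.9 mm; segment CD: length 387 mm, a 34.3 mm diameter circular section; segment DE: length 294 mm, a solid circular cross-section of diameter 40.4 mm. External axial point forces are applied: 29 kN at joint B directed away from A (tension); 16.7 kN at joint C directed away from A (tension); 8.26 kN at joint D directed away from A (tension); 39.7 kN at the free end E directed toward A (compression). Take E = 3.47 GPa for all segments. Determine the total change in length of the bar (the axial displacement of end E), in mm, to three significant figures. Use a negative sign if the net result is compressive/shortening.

-7.94 mm

Internal axial forces (sectioning from the free end, tension +): N_DE = -39.7 kN, N_CD = -31.44 kN, N_BC = -14.74 kN, N_AB = 14.26 kN.
A_AB = 759.6 mm².
A_BC = 448.6 mm².
A_CD = 924 mm².
A_DE = 1282 mm².
δ_AB = 14260·543/(759.6·3470) = 2.938 mm
δ_BC = -14740·471/(448.6·3470) = -4.46 mm
δ_CD = -31440·387/(924·3470) = -3.795 mm
δ_DE = -39700·294/(1282·3470) = -2.624 mm
δ = Σδ_i = -7.941 mm.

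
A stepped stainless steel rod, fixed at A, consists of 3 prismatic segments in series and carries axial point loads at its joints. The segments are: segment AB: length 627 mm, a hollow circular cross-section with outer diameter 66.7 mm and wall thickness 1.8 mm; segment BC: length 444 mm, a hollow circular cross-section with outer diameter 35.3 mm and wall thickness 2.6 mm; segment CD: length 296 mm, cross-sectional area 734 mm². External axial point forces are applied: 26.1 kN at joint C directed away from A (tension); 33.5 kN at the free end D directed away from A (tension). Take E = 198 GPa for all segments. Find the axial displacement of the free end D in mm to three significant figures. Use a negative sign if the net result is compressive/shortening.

1.08 mm

Internal axial forces (sectioning from the free end, tension +): N_CD = 33.5 kN, N_BC = 59.6 kN, N_AB = 59.6 kN.
A_AB = 367 mm².
A_BC = 267.1 mm².
δ_AB = 59600·627/(367·198000) = 0.5143 mm
δ_BC = 59600·444/(267.1·198000) = 0.5004 mm
δ_CD = 33500·296/(734·198000) = 0.06823 mm
δ = Σδ_i = 1.083 mm.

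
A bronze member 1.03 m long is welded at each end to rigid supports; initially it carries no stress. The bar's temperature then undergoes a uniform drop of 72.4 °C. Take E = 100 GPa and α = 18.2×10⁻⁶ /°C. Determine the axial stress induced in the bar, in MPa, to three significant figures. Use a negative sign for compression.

Free thermal expansion αLΔT = 18.2e-6 · 1030 · -72.4 = -1.357 mm.
The walls impose strain ε = −(-1.357)/1030 = 1.3177e-03; σ = Eε = 100000 · 1.3177e-03 = 131.8 MPa.

132 MPa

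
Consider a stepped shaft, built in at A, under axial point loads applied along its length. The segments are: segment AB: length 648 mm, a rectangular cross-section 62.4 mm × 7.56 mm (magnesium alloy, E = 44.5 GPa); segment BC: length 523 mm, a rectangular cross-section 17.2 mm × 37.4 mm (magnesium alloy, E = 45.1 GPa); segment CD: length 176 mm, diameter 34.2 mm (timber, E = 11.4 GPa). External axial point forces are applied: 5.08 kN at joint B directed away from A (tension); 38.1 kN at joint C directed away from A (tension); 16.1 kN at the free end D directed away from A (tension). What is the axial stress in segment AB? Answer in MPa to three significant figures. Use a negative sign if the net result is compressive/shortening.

Internal axial forces (sectioning from the free end, tension +): N_CD = 16.1 kN, N_BC = 54.2 kN, N_AB = 59.28 kN.
A_AB = 471.7 mm².
σ_AB = N_AB/A_AB = 59280/471.7 = 125.7 MPa.

126 MPa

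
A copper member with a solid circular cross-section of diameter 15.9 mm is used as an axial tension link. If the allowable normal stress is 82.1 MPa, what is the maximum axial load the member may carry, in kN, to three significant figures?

A = 198.6 mm².
P_max = σ_allow · A = 82.1 · 198.6 = 16300 N = 16.3 kN.

16.3 kN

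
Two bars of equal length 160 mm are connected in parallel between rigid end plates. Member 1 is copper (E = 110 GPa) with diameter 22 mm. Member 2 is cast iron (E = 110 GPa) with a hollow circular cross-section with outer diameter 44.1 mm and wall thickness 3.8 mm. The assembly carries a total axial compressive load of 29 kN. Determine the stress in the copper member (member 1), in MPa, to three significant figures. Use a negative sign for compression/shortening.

-33.7 MPa

A_1 = 380.1 mm².
A_2 = 481.1 mm².
Equal strain + equilibrium ⇒ each member carries load in proportion to AE: A₁E₁ = 41810000 N, A₂E₂ = 52920000 N, ΣAE = 94740000 N.
σ₁ = P·E₁/ΣAE = -29000·110000/94740000 = -33.67 MPa.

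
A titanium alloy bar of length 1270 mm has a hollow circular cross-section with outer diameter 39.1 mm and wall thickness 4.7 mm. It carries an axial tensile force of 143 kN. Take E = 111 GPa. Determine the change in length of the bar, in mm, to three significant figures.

A = 507.9 mm².
δ_mech = NL/(AE) = 143000·1270/(507.9·111000) = 3.221 mm.

3.22 mm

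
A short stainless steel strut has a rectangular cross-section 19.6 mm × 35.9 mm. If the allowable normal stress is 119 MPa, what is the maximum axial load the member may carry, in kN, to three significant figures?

83.7 kN

A = 703.6 mm².
P_max = σ_allow · A = 119 · 703.6 = 83730 N = 83.73 kN.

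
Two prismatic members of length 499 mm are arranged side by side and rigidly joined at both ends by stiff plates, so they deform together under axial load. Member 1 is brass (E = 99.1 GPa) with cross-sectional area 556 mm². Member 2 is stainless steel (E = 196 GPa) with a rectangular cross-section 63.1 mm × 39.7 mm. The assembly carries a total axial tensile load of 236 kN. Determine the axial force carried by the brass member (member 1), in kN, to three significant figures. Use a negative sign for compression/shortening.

A_2 = 2505 mm².
Equal strain + equilibrium ⇒ each member carries load in proportion to AE: A₁E₁ = 55100000 N, A₂E₂ = 491000000 N, ΣAE = 546100000 N.
F₁ = P·A₁E₁/ΣAE = 236000·55100000/546100000 = 23810 N.

23.8 kN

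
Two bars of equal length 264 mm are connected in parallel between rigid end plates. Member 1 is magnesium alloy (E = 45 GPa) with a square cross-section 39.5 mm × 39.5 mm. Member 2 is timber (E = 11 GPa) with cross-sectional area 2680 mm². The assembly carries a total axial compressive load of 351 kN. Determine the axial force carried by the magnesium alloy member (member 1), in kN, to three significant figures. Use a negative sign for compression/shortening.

A_1 = 1560 mm².
Equal strain + equilibrium ⇒ each member carries load in proportion to AE: A₁E₁ = 70210000 N, A₂E₂ = 29480000 N, ΣAE = 99690000 N.
F₁ = P·A₁E₁/ΣAE = -351000·70210000/99690000 = -247200 N.

-247 kN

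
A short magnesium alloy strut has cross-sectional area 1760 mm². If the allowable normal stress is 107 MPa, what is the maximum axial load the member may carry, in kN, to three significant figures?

P_max = σ_allow · A = 107 · 1760 = 188300 N = 188.3 kN.

188 kN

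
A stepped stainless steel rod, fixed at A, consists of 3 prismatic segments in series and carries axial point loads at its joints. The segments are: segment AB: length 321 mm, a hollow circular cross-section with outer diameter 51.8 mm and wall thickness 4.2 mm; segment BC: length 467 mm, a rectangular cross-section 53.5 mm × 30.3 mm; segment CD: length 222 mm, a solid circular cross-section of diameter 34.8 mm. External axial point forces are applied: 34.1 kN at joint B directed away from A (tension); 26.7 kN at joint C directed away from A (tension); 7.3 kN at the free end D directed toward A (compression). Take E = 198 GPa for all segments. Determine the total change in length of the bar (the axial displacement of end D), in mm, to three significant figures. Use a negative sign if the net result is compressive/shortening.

0.158 mm

Internal axial forces (sectioning from the free end, tension +): N_CD = -7.3 kN, N_BC = 19.4 kN, N_AB = 53.5 kN.
A_AB = 628.1 mm².
A_BC = 1621 mm².
A_CD = 951.1 mm².
δ_AB = 53500·321/(628.1·198000) = 0.1381 mm
δ_BC = 19400·467/(1621·198000) = 0.02823 mm
δ_CD = -7300·222/(951.1·198000) = -0.008605 mm
δ = Σδ_i = 0.1577 mm.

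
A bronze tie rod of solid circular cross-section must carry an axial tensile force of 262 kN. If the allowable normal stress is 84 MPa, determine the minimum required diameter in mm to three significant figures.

Required area A ≥ P/σ_allow = 262000/84 = 3119 mm².
For a solid circular section, d ≥ √(4A/π) = 63.02 mm.

63.0 mm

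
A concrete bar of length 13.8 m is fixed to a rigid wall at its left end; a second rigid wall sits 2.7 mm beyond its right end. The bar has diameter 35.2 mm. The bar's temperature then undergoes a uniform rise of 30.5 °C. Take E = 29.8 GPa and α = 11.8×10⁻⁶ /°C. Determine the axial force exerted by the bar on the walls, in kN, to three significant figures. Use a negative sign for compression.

Free thermal expansion αLΔT = 11.8e-6 · 13800 · 30.5 = 4.967 mm.
The walls engage after the gap closes; constrained expansion = 4.967 − 2.7 = 2.267 mm.
The walls impose strain ε = −(2.267)/13800 = -1.6425e-04; σ = Eε = 29800 · -1.6425e-04 = -4.895 MPa.
Wall reaction R = σ·A = -4.895·973.1 = -4763 N = -4.763 kN.

-4.76 kN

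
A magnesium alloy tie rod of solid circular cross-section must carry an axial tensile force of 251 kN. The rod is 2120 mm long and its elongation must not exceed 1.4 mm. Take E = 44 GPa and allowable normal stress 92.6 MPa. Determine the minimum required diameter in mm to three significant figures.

Required area A ≥ P/σ_allow = 251000/92.6 = 2711 mm².
For a solid circular section, d ≥ √(4A/π) = 58.75 mm.
Elongation limit: A ≥ PL/(Eδ_allow) = 251000·2120/(44000·1.4) = 8638 mm² ⇒ d ≥ 104.9 mm.
The elongation limit governs.

105 mm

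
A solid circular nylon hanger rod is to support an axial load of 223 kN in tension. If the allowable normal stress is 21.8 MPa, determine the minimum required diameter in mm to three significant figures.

Required area A ≥ P/σ_allow = 223000/21.8 = 10230 mm².
For a solid circular section, d ≥ √(4A/π) = 114.1 mm.

114 mm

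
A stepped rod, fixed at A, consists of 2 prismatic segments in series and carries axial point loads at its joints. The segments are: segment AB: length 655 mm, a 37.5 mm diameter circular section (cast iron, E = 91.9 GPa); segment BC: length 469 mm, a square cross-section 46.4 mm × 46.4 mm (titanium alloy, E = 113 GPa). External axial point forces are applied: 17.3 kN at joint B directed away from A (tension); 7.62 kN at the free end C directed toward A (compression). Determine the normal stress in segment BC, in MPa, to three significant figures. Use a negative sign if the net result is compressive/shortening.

Internal axial forces (sectioning from the free end, tension +): N_BC = -7.62 kN, N_AB = 9.68 kN.
A_BC = 2153 mm².
σ_BC = N_BC/A_BC = -7620/2153 = -3.539 MPa.

-3.54 MPa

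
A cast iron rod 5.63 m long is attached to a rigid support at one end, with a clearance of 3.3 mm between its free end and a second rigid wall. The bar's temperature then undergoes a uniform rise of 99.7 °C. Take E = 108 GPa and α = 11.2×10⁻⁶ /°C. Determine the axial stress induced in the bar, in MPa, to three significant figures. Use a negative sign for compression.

Free thermal expansion αLΔT = 11.2e-6 · 5630 · 99.7 = 6.287 mm.
The walls engage after the gap closes; constrained expansion = 6.287 − 3.3 = 2.987 mm.
The walls impose strain ε = −(2.987)/5630 = -5.3049e-04; σ = Eε = 108000 · -5.3049e-04 = -57.29 MPa.

-57.3 MPa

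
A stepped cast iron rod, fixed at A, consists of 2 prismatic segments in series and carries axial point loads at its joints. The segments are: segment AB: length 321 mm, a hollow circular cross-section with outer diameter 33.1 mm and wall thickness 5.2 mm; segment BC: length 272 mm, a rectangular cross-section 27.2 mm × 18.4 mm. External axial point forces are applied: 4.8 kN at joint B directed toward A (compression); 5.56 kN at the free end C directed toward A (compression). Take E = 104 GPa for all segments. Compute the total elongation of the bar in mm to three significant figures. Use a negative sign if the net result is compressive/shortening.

Internal axial forces (sectioning from the free end, tension +): N_BC = -5.56 kN, N_AB = -10.36 kN.
A_AB = 455.8 mm².
A_BC = 500.5 mm².
δ_AB = -10360·321/(455.8·104000) = -0.07016 mm
δ_BC = -5560·272/(500.5·104000) = -0.02906 mm
δ = Σδ_i = -0.09921 mm.

-0.0992 mm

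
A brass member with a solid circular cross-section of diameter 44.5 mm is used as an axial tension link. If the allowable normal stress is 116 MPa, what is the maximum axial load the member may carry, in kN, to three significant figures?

A = 1555 mm².
P_max = σ_allow · A = 116 · 1555 = 180400 N = 180.4 kN.

180 kN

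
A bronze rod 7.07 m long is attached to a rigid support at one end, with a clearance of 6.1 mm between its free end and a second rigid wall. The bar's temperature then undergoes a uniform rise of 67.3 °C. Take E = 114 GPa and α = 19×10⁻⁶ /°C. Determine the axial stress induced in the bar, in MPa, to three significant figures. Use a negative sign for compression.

Free thermal expansion αLΔT = 19e-6 · 7070 · 67.3 = 9.04 mm.
The walls engage after the gap closes; constrained expansion = 9.04 − 6.1 = 2.94 mm.
The walls impose strain ε = −(2.94)/7070 = -4.1590e-04; σ = Eε = 114000 · -4.1590e-04 = -47.41 MPa.

-47.4 MPa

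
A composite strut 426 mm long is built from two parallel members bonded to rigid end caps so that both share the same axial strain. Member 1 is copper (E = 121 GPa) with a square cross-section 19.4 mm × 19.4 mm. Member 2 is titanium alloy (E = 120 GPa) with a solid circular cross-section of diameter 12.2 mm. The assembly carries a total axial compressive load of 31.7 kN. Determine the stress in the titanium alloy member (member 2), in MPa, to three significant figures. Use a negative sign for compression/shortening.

A_1 = 376.4 mm².
A_2 = 116.9 mm².
Equal strain + equilibrium ⇒ each member carries load in proportion to AE: A₁E₁ = 45540000 N, A₂E₂ = 14030000 N, ΣAE = 59570000 N.
σ₂ = P·E₂/ΣAE = -31700·120000/59570000 = -63.86 MPa.

-63.9 MPa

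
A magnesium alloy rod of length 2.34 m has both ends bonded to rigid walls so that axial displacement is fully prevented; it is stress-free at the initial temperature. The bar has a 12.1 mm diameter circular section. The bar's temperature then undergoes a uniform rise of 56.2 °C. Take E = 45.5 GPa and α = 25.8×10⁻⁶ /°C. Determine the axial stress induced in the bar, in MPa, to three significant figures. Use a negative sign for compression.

-66.0 MPa

Free thermal expansion αLΔT = 25.8e-6 · 2340 · 56.2 = 3.393 mm.
The walls impose strain ε = −(3.393)/2340 = -1.4500e-03; σ = Eε = 45500 · -1.4500e-03 = -65.97 MPa.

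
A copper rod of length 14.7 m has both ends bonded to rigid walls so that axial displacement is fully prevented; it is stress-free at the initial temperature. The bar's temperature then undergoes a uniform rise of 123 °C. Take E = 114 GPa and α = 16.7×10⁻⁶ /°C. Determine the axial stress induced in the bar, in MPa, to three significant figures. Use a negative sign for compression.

-234 MPa

Free thermal expansion αLΔT = 16.7e-6 · 14700 · 123 = 30.2 mm.
The walls impose strain ε = −(30.2)/14700 = -2.0541e-03; σ = Eε = 114000 · -2.0541e-03 = -234.2 MPa.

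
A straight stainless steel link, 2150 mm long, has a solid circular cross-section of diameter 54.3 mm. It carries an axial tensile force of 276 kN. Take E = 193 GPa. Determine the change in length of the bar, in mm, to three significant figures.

1.33 mm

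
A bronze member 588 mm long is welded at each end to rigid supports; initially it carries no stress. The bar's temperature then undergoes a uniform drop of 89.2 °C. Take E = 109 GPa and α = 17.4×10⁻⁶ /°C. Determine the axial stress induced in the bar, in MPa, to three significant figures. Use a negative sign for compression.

Free thermal expansion αLΔT = 17.4e-6 · 588 · -89.2 = -0.9126 mm.
The walls impose strain ε = −(-0.9126)/588 = 1.5521e-03; σ = Eε = 109000 · 1.5521e-03 = 169.2 MPa.

169 MPa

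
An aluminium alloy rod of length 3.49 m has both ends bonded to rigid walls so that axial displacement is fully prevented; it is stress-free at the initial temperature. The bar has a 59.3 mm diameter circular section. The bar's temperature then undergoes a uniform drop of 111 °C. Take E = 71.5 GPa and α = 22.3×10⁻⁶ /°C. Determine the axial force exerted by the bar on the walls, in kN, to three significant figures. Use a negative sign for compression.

489 kN

Free thermal expansion αLΔT = 22.3e-6 · 3490 · -111 = -8.639 mm.
The walls impose strain ε = −(-8.639)/3490 = 2.4753e-03; σ = Eε = 71500 · 2.4753e-03 = 177 MPa.
Wall reaction R = σ·A = 177·2762 = 488800 N = 488.8 kN.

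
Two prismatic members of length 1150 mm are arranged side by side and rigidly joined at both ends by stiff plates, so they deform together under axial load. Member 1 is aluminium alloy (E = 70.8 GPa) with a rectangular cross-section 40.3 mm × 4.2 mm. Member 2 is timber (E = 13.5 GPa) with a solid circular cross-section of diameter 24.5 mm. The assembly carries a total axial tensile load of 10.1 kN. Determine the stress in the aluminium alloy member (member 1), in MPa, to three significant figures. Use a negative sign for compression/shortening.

39.0 MPa

A_1 = 169.3 mm².
A_2 = 471.4 mm².
Equal strain + equilibrium ⇒ each member carries load in proportion to AE: A₁E₁ = 11980000 N, A₂E₂ = 6364000 N, ΣAE = 18350000 N.
σ₁ = P·E₁/ΣAE = 10100·70800/18350000 = 38.97 MPa.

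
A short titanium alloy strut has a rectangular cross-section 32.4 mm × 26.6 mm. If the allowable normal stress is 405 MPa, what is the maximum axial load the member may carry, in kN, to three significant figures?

349 kN

A = 861.8 mm².
P_max = σ_allow · A = 405 · 861.8 = 349000 N = 349 kN.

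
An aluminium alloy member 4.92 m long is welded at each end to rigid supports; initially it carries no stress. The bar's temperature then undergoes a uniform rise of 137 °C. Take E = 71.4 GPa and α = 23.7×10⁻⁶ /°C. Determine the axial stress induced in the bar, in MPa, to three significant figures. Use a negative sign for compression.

Free thermal expansion αLΔT = 23.7e-6 · 4920 · 137 = 15.97 mm.
The walls impose strain ε = −(15.97)/4920 = -3.2469e-03; σ = Eε = 71400 · -3.2469e-03 = -231.8 MPa.

-232 MPa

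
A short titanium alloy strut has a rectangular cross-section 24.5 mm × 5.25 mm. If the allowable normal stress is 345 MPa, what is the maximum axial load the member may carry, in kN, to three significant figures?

A = 128.6 mm².
P_max = σ_allow · A = 345 · 128.6 = 44380 N = 44.38 kN.

44.4 kN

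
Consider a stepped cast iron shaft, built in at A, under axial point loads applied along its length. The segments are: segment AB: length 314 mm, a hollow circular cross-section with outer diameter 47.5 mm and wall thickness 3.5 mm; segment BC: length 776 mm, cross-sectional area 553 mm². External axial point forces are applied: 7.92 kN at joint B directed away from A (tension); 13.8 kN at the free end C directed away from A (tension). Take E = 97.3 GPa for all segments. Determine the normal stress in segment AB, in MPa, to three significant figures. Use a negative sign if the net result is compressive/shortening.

Internal axial forces (sectioning from the free end, tension +): N_BC = 13.8 kN, N_AB = 21.72 kN.
A_AB = 483.8 mm².
σ_AB = N_AB/A_AB = 21720/483.8 = 44.89 MPa.

44.9 MPa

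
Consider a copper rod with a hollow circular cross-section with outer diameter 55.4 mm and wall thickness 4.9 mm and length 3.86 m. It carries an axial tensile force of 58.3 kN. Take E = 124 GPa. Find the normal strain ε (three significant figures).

A = 777.4 mm².
σ = N/A = 74.99 MPa; ε = σ/E = 74.99/124000 = 6.048e-04.

6.05e-04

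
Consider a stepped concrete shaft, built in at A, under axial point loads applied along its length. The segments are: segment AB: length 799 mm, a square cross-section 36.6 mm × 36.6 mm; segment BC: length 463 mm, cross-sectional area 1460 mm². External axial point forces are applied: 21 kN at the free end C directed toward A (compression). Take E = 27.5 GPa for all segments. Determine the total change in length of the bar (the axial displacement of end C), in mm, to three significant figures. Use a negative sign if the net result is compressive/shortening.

-0.698 mm

Internal axial forces (sectioning from the free end, tension +): N_BC = -21 kN, N_AB = -21 kN.
A_AB = 1340 mm².
δ_AB = -21000·799/(1340·27500) = -0.4555 mm
δ_BC = -21000·463/(1460·27500) = -0.2422 mm
δ = Σδ_i = -0.6976 mm.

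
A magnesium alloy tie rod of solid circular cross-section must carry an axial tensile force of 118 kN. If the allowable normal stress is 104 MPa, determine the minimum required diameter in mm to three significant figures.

38.0 mm

Required area A ≥ P/σ_allow = 118000/104 = 1135 mm².
For a solid circular section, d ≥ √(4A/π) = 38.01 mm.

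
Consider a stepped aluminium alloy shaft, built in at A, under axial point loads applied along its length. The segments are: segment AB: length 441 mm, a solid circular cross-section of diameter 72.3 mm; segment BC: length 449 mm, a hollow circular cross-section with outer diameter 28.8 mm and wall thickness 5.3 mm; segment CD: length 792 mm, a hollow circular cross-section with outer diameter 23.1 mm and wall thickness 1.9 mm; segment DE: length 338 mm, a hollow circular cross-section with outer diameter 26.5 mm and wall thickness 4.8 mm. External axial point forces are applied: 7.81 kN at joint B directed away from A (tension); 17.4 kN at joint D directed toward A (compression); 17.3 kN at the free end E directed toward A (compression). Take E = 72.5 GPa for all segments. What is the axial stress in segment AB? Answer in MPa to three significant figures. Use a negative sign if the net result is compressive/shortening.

-6.55 MPa

Internal axial forces (sectioning from the free end, tension +): N_DE = -17.3 kN, N_CD = -34.7 kN, N_BC = -34.7 kN, N_AB = -26.89 kN.
A_AB = 4106 mm².
σ_AB = N_AB/A_AB = -26890/4106 = -6.55 MPa.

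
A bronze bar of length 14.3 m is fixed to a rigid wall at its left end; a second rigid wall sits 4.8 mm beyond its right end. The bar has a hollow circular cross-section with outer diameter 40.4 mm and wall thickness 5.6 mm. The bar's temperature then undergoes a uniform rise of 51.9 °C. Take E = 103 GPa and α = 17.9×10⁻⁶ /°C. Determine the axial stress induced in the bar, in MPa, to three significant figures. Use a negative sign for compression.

-61.1 MPa

Free thermal expansion αLΔT = 17.9e-6 · 14300 · 51.9 = 13.28 mm.
The walls engage after the gap closes; constrained expansion = 13.28 − 4.8 = 8.485 mm.
The walls impose strain ε = −(8.485)/14300 = -5.9335e-04; σ = Eε = 103000 · -5.9335e-04 = -61.11 MPa.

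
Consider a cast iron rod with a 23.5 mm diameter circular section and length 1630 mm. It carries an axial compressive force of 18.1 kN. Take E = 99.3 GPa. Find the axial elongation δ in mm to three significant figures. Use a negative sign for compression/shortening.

-0.685 mm

A = 433.7 mm².
δ_mech = NL/(AE) = -18100·1630/(433.7·99300) = -0.685 mm.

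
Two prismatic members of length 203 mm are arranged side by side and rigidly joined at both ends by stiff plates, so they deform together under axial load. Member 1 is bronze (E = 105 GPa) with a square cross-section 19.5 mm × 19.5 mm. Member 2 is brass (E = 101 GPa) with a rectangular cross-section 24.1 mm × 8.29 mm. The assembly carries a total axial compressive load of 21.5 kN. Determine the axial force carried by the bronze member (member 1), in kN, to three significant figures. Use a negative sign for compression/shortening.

A_1 = 380.2 mm².
A_2 = 199.8 mm².
Equal strain + equilibrium ⇒ each member carries load in proportion to AE: A₁E₁ = 39930000 N, A₂E₂ = 20180000 N, ΣAE = 60100000 N.
F₁ = P·A₁E₁/ΣAE = -21500·39930000/60100000 = -14280 N.

-14.3 kN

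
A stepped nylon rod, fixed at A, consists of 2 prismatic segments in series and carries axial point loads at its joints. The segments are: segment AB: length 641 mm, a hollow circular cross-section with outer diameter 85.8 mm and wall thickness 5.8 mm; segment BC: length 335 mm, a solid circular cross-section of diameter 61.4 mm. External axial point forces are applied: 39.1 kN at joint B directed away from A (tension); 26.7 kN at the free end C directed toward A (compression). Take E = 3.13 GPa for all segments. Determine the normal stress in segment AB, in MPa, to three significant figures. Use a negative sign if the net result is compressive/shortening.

Internal axial forces (sectioning from the free end, tension +): N_BC = -26.7 kN, N_AB = 12.4 kN.
A_AB = 1458 mm².
σ_AB = N_AB/A_AB = 12400/1458 = 8.507 MPa.

8.51 MPa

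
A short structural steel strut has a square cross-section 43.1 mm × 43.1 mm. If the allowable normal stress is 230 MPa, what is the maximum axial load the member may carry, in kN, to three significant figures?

427 kN

A = 1858 mm².
P_max = σ_allow · A = 230 · 1858 = 427300 N = 427.3 kN.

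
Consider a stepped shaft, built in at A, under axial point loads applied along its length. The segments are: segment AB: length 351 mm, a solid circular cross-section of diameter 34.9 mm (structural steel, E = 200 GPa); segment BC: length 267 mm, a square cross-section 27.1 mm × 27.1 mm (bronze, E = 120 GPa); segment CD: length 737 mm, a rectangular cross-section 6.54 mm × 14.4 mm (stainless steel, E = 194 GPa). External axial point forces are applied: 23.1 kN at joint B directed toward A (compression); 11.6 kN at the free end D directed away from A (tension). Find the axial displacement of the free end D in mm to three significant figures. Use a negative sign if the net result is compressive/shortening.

0.482 mm

Internal axial forces (sectioning from the free end, tension +): N_CD = 11.6 kN, N_BC = 11.6 kN, N_AB = -11.5 kN.
A_AB = 956.6 mm².
A_BC = 734.4 mm².
A_CD = 94.18 mm².
δ_AB = -11500·351/(956.6·200000) = -0.0211 mm
δ_BC = 11600·267/(734.4·120000) = 0.03514 mm
δ_CD = 11600·737/(94.18·194000) = 0.4679 mm
δ = Σδ_i = 0.482 mm.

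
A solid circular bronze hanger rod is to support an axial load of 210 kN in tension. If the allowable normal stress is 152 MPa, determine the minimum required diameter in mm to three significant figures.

Required area A ≥ P/σ_allow = 210000/152 = 1382 mm².
For a solid circular section, d ≥ √(4A/π) = 41.94 mm.

41.9 mm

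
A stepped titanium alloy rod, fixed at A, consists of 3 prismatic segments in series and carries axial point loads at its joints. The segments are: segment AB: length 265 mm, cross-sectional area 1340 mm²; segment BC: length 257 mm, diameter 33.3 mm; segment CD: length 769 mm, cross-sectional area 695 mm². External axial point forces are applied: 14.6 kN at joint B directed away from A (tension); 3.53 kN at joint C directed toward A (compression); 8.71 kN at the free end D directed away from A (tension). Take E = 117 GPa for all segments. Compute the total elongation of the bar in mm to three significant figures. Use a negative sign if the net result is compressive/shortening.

0.129 mm

Internal axial forces (sectioning from the free end, tension +): N_CD = 8.71 kN, N_BC = 5.18 kN, N_AB = 19.78 kN.
A_BC = 870.9 mm².
δ_AB = 19780·265/(1340·117000) = 0.03343 mm
δ_BC = 5180·257/(870.9·117000) = 0.01306 mm
δ_CD = 8710·769/(695·117000) = 0.08237 mm
δ = Σδ_i = 0.1289 mm.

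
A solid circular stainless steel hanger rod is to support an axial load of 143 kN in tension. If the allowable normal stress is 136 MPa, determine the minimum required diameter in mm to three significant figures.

36.6 mm

Required area A ≥ P/σ_allow = 143000/136 = 1051 mm².
For a solid circular section, d ≥ √(4A/π) = 36.59 mm.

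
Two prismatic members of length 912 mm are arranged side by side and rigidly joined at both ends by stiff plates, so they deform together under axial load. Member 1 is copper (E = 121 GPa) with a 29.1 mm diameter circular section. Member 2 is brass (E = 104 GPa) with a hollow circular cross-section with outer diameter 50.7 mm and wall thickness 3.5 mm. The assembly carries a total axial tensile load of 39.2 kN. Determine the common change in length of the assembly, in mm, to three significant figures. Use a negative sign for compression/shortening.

0.266 mm

A_1 = 665.1 mm².
A_2 = 519 mm².
Equal strain + equilibrium ⇒ each member carries load in proportion to AE: A₁E₁ = 80480000 N, A₂E₂ = 53980000 N, ΣAE = 134500000 N.
δ = PL/ΣAE = 39200·912/134500000 = 0.2659 mm.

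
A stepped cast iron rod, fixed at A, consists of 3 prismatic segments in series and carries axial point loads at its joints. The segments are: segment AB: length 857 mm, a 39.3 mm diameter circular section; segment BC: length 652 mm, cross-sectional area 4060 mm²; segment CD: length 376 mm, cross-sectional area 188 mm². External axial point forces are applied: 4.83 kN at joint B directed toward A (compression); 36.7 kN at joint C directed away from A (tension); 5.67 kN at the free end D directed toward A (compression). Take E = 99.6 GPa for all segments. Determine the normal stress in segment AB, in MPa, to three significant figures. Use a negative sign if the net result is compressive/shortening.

21.6 MPa

Internal axial forces (sectioning from the free end, tension +): N_CD = -5.67 kN, N_BC = 31.03 kN, N_AB = 26.2 kN.
A_AB = 1213 mm².
σ_AB = N_AB/A_AB = 26200/1213 = 21.6 MPa.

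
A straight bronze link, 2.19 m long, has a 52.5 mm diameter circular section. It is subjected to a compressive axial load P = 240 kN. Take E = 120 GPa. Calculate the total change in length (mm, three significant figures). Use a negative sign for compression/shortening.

-2.02 mm

A = 2165 mm².
δ_mech = NL/(AE) = -240000·2190/(2165·120000) = -2.023 mm.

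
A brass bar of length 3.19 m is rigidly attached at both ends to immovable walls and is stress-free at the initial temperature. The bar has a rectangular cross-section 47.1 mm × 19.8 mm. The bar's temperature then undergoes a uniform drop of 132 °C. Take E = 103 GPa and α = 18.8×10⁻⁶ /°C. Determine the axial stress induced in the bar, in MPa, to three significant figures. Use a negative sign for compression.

256 MPa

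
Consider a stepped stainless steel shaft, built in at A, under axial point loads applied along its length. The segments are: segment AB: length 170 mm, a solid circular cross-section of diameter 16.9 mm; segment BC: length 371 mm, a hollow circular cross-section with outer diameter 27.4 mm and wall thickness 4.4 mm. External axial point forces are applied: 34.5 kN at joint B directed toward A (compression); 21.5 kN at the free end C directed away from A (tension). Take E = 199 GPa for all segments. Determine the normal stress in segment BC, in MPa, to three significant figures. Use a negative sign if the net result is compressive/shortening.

Internal axial forces (sectioning from the free end, tension +): N_BC = 21.5 kN, N_AB = -13 kN.
A_BC = 317.9 mm².
σ_BC = N_BC/A_BC = 21500/317.9 = 67.63 MPa.

67.6 MPa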